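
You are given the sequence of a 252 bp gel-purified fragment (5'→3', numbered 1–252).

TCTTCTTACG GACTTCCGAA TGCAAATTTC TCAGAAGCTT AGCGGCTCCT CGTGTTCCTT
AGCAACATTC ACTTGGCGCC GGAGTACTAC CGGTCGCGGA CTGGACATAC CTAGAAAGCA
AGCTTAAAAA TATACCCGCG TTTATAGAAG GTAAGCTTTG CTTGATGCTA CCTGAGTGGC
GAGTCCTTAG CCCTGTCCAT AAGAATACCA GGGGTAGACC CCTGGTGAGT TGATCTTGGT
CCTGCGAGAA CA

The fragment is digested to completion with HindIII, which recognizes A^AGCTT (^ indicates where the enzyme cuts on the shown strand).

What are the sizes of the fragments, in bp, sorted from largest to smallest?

HindIII sites (AAGCTT) start at positions 35, 120, 153.
HindIII cuts after the first base of each site, so after positions 35, 120, 153.
Linear molecule, 3 cuts → 4 fragments:
  1–35 → 35 bp
  36–120 → 85 bp
  121–153 → 33 bp
  154–252 → 99 bp
Sorted largest to smallest: 99, 85, 35, 33 bp.

99, 85, 35, 33 bp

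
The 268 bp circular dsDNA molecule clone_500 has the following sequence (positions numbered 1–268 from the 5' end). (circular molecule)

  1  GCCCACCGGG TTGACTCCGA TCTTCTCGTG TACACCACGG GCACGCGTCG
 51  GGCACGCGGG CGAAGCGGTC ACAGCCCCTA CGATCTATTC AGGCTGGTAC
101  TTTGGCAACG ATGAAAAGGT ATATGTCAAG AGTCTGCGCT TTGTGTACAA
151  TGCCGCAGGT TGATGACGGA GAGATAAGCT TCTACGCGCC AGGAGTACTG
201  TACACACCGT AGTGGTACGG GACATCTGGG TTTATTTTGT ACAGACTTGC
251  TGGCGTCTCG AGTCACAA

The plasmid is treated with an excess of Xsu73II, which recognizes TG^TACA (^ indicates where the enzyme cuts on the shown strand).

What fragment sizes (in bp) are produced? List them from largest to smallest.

Xsu73II sites (TGTACA) start at positions 29, 144, 199, 238.
Xsu73II cuts after base 2 of each site, so after positions 30, 145, 200, 239.
Circular molecule, 4 cuts → 4 fragments:
  31–145 → 115 bp
  146–200 → 55 bp
  201–239 → 39 bp
  240–268 then 1–30 → 29 + 30 = 59 bp
Sorted largest to smallest: 115, 59, 55, 39 bp.

115, 59, 55, 39 bp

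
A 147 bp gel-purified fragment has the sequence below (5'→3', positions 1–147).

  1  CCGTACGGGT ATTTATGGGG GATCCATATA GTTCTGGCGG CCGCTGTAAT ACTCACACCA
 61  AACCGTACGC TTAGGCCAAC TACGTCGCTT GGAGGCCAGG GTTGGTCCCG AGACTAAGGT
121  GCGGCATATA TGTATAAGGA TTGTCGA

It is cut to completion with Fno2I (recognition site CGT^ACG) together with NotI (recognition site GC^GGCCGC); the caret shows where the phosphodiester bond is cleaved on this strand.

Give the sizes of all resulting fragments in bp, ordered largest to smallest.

Fno2I sites (CGTACG) start at positions 2, 64.
Fno2I cuts after base 3 of each site, so after positions 4, 66.
The NotI site (GCGGCCGC) starts at position 37.
NotI cuts after base 2 of each site, so after position 38.
Combined cut positions: 4, 38, 66.
Linear molecule, 3 cuts → 4 fragments:
  1–4 → 4 bp
  5–38 → 34 bp
  39–66 → 28 bp
  67–147 → 81 bp
Sorted largest to smallest: 81, 34, 28, 4 bp.

81, 34, 28, 4 bp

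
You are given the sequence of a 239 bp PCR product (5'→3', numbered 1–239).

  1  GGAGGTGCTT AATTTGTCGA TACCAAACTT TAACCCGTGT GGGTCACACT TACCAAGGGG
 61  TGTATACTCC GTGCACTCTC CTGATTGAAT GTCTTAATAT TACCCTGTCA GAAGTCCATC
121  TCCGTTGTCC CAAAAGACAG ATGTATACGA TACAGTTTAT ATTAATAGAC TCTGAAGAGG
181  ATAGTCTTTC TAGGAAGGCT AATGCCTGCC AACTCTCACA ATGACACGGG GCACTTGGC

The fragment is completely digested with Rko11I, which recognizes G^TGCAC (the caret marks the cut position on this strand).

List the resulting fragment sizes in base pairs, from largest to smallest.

The Rko11I site (GTGCAC) starts at position 71.
Rko11I cuts after the first base of each site, so after position 71.
Linear molecule, 1 cut → 2 fragments:
  1–71 → 71 bp
  72–239 → 168 bp
Sorted largest to smallest: 168, 71 bp.

168, 71 bp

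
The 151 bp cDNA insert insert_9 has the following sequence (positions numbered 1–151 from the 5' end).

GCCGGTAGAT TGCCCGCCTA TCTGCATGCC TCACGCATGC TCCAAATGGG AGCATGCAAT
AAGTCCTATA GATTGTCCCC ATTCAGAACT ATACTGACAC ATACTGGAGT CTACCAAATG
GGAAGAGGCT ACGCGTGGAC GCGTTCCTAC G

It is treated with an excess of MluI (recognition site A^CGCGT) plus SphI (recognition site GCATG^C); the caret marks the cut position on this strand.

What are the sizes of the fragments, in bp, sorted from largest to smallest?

MluI sites (ACGCGT) start at positions 131, 139.
MluI cuts after the first base of each site, so after positions 131, 139.
SphI sites (GCATGC) start at positions 24, 35, 52.
SphI cuts after base 5 of each site (before the last base), so after positions 28, 39, 56.
Combined cut positions: 28, 39, 56, 131, 139.
Linear molecule, 5 cuts → 6 fragments:
  1–28 → 28 bp
  29–39 → 11 bp
  40–56 → 17 bp
  57–131 → 75 bp
  132–139 → 8 bp
  140–151 → 12 bp
Sorted largest to smallest: 75, 28, 17, 12, 11, 8 bp.

75, 28, 17, 12, 11, 8 bp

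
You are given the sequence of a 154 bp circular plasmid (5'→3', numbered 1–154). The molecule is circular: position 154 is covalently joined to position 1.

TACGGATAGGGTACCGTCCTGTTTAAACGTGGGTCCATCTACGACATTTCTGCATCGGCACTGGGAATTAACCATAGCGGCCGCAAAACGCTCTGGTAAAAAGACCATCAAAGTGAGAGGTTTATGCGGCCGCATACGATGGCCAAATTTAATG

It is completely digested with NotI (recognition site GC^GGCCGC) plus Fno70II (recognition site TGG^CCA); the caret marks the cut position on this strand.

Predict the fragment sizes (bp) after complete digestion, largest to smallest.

90, 49, 15 bp

NotI sites (GCGGCCGC) start at positions 77, 126.
NotI cuts after base 2 of each site, so after positions 78, 127.
The Fno70II site (TGGCCA) starts at position 140.
Fno70II cuts after base 3 of each site, so after position 142.
Combined cut positions: 78, 127, 142.
Circular molecule, 3 cuts → 3 fragments:
  79–127 → 49 bp
  128–142 → 15 bp
  143–154 then 1–78 → 12 + 78 = 90 bp
Sorted largest to smallest: 90, 49, 15 bp.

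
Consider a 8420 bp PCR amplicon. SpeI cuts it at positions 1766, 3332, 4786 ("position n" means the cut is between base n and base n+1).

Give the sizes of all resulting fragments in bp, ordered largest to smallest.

Linear molecule, 3 cuts → 4 fragments:
  1766 − 0 = 1766 bp
  3332 − 1766 = 1566 bp
  4786 − 3332 = 1454 bp
  8420 − 4786 = 3634 bp
Sorted largest to smallest: 3634, 1766, 1566, 1454 bp.

3634, 1766, 1566, 1454 bp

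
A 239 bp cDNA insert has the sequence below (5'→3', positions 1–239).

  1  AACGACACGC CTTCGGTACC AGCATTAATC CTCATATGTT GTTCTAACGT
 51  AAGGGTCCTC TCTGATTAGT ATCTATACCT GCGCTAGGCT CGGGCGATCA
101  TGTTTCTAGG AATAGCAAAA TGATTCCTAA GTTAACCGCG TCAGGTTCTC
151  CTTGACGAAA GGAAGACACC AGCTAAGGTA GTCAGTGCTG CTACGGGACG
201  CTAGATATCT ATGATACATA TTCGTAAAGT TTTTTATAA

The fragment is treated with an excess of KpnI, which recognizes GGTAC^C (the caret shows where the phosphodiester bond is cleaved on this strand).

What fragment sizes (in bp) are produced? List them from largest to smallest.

The KpnI site (GGTACC) starts at position 15.
KpnI cuts after base 5 of each site (before the last base), so after position 19.
Linear molecule, 1 cut → 2 fragments:
  1–19 → 19 bp
  20–239 → 220 bp
Sorted largest to smallest: 220, 19 bp.

220, 19 bp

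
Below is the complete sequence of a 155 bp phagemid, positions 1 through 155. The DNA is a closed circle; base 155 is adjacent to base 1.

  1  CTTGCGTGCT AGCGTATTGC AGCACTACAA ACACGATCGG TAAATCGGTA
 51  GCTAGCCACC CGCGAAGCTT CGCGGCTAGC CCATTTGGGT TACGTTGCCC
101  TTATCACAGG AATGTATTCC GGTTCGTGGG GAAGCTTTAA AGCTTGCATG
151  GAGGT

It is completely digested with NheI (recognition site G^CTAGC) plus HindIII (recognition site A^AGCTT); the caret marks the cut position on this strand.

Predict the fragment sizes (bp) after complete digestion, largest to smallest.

NheI sites (GCTAGC) start at positions 8, 51, 75.
NheI cuts after the first base of each site, so after positions 8, 51, 75.
HindIII sites (AAGCTT) start at positions 65, 132, 140.
HindIII cuts after the first base of each site, so after positions 65, 132, 140.
Combined cut positions: 8, 51, 65, 75, 132, 140.
Circular molecule, 6 cuts → 6 fragments:
  9–51 → 43 bp
  52–65 → 14 bp
  66–75 → 10 bp
  76–132 → 57 bp
  133–140 → 8 bp
  141–155 then 1–8 → 15 + 8 = 23 bp
Sorted largest to smallest: 57, 43, 23, 14, 10, 8 bp.

57, 43, 23, 14, 10, 8 bp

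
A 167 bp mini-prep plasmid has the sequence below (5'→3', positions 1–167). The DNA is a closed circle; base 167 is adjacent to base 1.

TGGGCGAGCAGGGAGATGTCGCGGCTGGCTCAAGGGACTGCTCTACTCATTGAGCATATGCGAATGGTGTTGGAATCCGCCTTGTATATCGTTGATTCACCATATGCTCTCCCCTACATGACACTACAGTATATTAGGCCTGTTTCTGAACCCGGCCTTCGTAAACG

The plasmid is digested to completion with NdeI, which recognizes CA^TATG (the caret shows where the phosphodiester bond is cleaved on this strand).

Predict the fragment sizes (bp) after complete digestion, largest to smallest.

121, 46 bp

NdeI sites (CATATG) start at positions 55, 101.
NdeI cuts after base 2 of each site, so after positions 56, 102.
Circular molecule, 2 cuts → 2 fragments:
  57–102 → 46 bp
  103–167 then 1–56 → 65 + 56 = 121 bp
Sorted largest to smallest: 121, 46 bp.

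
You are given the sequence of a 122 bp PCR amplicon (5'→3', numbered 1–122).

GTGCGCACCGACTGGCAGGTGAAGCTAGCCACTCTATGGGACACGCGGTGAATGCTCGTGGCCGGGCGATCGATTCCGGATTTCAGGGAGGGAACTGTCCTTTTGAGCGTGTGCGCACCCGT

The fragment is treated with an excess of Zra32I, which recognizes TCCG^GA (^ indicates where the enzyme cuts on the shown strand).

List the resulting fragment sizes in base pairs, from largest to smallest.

78, 44 bp

The Zra32I site (TCCGGA) starts at position 75.
Zra32I cuts after base 4 of each site, so after position 78.
Linear molecule, 1 cut → 2 fragments:
  1–78 → 78 bp
  79–122 → 44 bp
Sorted largest to smallest: 78, 44 bp.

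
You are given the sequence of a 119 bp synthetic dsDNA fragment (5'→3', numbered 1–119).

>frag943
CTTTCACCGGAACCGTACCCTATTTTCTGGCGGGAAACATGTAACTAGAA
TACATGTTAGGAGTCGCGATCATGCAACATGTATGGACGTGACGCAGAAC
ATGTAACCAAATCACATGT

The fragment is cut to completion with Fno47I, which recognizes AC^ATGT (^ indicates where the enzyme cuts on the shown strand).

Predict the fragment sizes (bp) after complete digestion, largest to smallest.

Fno47I sites (ACATGT) start at positions 37, 52, 77, 99, 114.
Fno47I cuts after base 2 of each site, so after positions 38, 53, 78, 100, 115.
Linear molecule, 5 cuts → 6 fragments:
  1–38 → 38 bp
  39–53 → 15 bp
  54–78 → 25 bp
  79–100 → 22 bp
  101–115 → 15 bp
  116–119 → 4 bp
Sorted largest to smallest: 38, 25, 22, 15, 15, 4 bp.

38, 25, 22, 15, 15, 4 bp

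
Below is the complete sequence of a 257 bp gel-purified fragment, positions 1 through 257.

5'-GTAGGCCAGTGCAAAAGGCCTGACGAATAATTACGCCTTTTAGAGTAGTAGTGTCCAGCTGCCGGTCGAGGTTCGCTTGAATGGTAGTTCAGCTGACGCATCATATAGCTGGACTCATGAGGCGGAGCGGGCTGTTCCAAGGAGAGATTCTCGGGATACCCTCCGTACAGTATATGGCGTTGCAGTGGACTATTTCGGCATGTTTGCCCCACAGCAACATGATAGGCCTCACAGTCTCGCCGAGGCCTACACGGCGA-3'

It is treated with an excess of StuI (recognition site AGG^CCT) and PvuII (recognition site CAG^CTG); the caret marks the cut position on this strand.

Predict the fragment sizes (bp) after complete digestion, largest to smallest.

134, 40, 34, 19, 18, 12 bp

StuI sites (AGGCCT) start at positions 16, 224, 243.
StuI cuts after base 3 of each site, so after positions 18, 226, 245.
PvuII sites (CAGCTG) start at positions 56, 90.
PvuII cuts after base 3 of each site, so after positions 58, 92.
Combined cut positions: 18, 58, 92, 226, 245.
Linear molecule, 5 cuts → 6 fragments:
  1–18 → 18 bp
  19–58 → 40 bp
  59–92 → 34 bp
  93–226 → 134 bp
  227–245 → 19 bp
  246–257 → 12 bp
Sorted largest to smallest: 134, 40, 34, 19, 18, 12 bp.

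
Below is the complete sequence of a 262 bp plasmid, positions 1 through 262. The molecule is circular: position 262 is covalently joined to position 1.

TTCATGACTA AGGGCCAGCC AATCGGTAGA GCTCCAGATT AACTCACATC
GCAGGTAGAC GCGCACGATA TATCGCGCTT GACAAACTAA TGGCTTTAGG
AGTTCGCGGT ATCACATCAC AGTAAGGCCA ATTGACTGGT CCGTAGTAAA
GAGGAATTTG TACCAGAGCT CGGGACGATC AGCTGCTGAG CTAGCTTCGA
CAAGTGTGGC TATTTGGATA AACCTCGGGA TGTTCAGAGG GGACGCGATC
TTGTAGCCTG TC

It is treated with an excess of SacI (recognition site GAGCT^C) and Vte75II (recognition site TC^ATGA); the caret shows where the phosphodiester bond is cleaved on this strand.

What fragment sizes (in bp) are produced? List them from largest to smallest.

SacI sites (GAGCTC) start at positions 29, 166.
SacI cuts after base 5 of each site (before the last base), so after positions 33, 170.
The Vte75II site (TCATGA) starts at position 2.
Vte75II cuts after base 2 of each site, so after position 3.
Combined cut positions: 3, 33, 170.
Circular molecule, 3 cuts → 3 fragments:
  4–33 → 30 bp
  34–170 → 137 bp
  171–262 then 1–3 → 92 + 3 = 95 bp
Sorted largest to smallest: 137, 95, 30 bp.

137, 95, 30 bp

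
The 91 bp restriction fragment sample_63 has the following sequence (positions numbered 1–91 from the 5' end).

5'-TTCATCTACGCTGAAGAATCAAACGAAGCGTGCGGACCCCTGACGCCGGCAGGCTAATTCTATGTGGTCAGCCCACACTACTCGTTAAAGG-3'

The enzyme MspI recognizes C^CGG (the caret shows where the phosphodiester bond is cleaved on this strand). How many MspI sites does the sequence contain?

CCGG occurs starting at position 46.
MspI cuts at 1 site.

1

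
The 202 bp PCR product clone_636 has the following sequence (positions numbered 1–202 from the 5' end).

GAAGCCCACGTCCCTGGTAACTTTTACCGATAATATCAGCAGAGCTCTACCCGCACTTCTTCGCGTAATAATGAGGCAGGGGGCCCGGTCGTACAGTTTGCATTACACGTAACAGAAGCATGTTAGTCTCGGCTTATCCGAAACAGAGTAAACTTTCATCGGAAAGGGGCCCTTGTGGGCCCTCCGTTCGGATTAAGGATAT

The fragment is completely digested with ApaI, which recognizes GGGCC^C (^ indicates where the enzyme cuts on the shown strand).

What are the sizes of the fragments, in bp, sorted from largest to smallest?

86, 85, 21, 10 bp

ApaI sites (GGGCCC) start at positions 81, 167, 177.
ApaI cuts after base 5 of each site (before the last base), so after positions 85, 171, 181.
Linear molecule, 3 cuts → 4 fragments:
  1–85 → 85 bp
  86–171 → 86 bp
  172–181 → 10 bp
  182–202 → 21 bp
Sorted largest to smallest: 86, 85, 21, 10 bp.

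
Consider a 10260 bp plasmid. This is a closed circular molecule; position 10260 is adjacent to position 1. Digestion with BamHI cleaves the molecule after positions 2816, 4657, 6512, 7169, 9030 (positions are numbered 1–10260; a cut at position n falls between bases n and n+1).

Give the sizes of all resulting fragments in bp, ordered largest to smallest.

4046, 1861, 1855, 1841, 657 bp

Circular molecule, 5 cuts → 5 fragments:
  4657 − 2816 = 1841 bp
  6512 − 4657 = 1855 bp
  7169 − 6512 = 657 bp
  9030 − 7169 = 1861 bp
  wrap: 10260 − 9030 + 2816 = 4046 bp
Sorted largest to smallest: 4046, 1861, 1855, 1841, 657 bp.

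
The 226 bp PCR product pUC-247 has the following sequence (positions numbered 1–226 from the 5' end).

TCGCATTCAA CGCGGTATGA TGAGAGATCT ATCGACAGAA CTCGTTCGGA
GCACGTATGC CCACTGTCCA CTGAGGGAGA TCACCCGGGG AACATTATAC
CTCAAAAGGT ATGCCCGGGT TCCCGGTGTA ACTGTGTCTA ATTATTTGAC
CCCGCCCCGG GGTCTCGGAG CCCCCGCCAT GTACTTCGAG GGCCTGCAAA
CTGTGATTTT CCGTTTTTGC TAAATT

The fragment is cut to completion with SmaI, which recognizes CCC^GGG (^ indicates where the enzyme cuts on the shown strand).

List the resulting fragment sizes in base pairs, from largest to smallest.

86, 68, 42, 30 bp

SmaI sites (CCCGGG) start at positions 84, 114, 156.
SmaI cuts after base 3 of each site, so after positions 86, 116, 158.
Linear molecule, 3 cuts → 4 fragments:
  1–86 → 86 bp
  87–116 → 30 bp
  117–158 → 42 bp
  159–226 → 68 bp
Sorted largest to smallest: 86, 68, 42, 30 bp.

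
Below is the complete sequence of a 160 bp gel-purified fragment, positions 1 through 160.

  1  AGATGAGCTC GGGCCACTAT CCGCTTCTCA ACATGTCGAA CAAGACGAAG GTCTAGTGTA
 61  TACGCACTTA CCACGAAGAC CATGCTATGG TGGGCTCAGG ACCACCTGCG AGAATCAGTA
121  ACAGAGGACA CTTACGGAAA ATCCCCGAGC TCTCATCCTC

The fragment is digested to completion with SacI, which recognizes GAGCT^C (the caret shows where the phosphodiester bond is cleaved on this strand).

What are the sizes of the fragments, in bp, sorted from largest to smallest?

142, 9, 9 bp

SacI sites (GAGCTC) start at positions 5, 147.
SacI cuts after base 5 of each site (before the last base), so after positions 9, 151.
Linear molecule, 2 cuts → 3 fragments:
  1–9 → 9 bp
  10–151 → 142 bp
  152–160 → 9 bp
Sorted largest to smallest: 142, 9, 9 bp.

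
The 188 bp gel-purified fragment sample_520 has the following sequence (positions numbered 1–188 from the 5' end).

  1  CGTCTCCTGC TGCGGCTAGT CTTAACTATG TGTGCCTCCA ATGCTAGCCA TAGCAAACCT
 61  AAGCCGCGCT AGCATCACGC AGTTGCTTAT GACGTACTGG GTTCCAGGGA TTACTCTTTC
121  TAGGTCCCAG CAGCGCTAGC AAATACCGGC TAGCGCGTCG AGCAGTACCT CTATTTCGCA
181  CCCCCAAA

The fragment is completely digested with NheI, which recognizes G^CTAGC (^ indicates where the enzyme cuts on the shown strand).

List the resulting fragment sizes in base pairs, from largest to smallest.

NheI sites (GCTAGC) start at positions 43, 68, 135, 149.
NheI cuts after the first base of each site, so after positions 43, 68, 135, 149.
Linear molecule, 4 cuts → 5 fragments:
  1–43 → 43 bp
  44–68 → 25 bp
  69–135 → 67 bp
  136–149 → 14 bp
  150–188 → 39 bp
Sorted largest to smallest: 67, 43, 39, 25, 14 bp.

67, 43, 39, 25, 14 bp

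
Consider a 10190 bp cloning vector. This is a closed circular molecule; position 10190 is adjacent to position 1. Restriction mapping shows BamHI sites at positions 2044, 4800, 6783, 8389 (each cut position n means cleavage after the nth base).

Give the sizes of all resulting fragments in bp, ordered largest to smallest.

3845, 2756, 1983, 1606 bp

Circular molecule, 4 cuts → 4 fragments:
  4800 − 2044 = 2756 bp
  6783 − 4800 = 1983 bp
  8389 − 6783 = 1606 bp
  wrap: 10190 − 8389 + 2044 = 3845 bp
Sorted largest to smallest: 3845, 2756, 1983, 1606 bp.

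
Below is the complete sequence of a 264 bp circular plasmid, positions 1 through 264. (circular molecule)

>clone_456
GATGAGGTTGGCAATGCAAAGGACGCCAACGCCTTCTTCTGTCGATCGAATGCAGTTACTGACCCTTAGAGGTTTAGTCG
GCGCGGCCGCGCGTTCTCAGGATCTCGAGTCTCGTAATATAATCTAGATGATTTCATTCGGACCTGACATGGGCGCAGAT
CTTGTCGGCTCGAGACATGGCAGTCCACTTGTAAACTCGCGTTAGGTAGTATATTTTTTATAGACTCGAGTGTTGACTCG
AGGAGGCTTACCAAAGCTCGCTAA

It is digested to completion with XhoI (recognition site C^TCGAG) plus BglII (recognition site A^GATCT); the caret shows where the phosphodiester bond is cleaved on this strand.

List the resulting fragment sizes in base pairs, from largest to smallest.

131, 56, 53, 12, 12 bp

XhoI sites (CTCGAG) start at positions 104, 169, 225, 237.
XhoI cuts after the first base of each site, so after positions 104, 169, 225, 237.
The BglII site (AGATCT) starts at position 157.
BglII cuts after the first base of each site, so after position 157.
Combined cut positions: 104, 157, 169, 225, 237.
Circular molecule, 5 cuts → 5 fragments:
  105–157 → 53 bp
  158–169 → 12 bp
  170–225 → 56 bp
  226–237 → 12 bp
  238–264 then 1–104 → 27 + 104 = 131 bp
Sorted largest to smallest: 131, 56, 53, 12, 12 bp.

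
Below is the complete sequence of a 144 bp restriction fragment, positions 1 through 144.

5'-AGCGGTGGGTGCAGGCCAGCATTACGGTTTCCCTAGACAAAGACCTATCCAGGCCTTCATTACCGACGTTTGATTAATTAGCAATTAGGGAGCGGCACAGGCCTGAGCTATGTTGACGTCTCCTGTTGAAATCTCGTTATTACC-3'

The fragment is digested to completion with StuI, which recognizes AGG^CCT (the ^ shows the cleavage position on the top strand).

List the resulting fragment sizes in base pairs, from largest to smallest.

StuI sites (AGGCCT) start at positions 51, 99.
StuI cuts after base 3 of each site, so after positions 53, 101.
Linear molecule, 2 cuts → 3 fragments:
  1–53 → 53 bp
  54–101 → 48 bp
  102–144 → 43 bp
Sorted largest to smallest: 53, 48, 43 bp.

53, 48, 43 bp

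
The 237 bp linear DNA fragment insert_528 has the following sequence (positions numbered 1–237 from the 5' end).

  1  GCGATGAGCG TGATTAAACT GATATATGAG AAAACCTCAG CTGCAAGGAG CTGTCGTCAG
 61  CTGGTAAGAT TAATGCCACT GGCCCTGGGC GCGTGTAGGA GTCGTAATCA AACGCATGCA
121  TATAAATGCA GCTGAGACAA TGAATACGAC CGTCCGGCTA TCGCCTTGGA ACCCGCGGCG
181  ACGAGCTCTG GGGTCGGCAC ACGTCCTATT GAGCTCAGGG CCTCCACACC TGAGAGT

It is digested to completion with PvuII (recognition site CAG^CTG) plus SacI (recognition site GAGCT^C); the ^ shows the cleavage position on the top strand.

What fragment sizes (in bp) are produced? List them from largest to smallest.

71, 56, 40, 28, 22, 20 bp

PvuII sites (CAGCTG) start at positions 38, 58, 129.
PvuII cuts after base 3 of each site, so after positions 40, 60, 131.
SacI sites (GAGCTC) start at positions 183, 211.
SacI cuts after base 5 of each site (before the last base), so after positions 187, 215.
Combined cut positions: 40, 60, 131, 187, 215.
Linear molecule, 5 cuts → 6 fragments:
  1–40 → 40 bp
  41–60 → 20 bp
  61–131 → 71 bp
  132–187 → 56 bp
  188–215 → 28 bp
  216–237 → 22 bp
Sorted largest to smallest: 71, 56, 40, 28, 22, 20 bp.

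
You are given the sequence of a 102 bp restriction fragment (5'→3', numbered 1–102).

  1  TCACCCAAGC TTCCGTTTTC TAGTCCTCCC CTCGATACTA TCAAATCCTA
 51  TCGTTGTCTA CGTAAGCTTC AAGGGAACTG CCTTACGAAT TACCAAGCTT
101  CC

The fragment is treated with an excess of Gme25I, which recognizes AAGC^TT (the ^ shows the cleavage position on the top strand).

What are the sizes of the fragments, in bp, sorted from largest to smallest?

Gme25I sites (AAGCTT) start at positions 7, 64, 95.
Gme25I cuts after base 4 of each site, so after positions 10, 67, 98.
Linear molecule, 3 cuts → 4 fragments:
  1–10 → 10 bp
  11–67 → 57 bp
  68–98 → 31 bp
  99–102 → 4 bp
Sorted largest to smallest: 57, 31, 10, 4 bp.

57, 31, 10, 4 bp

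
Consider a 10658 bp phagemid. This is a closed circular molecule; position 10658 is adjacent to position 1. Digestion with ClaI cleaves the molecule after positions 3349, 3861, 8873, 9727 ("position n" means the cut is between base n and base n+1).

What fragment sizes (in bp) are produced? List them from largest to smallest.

5012, 4280, 854, 512 bp

Circular molecule, 4 cuts → 4 fragments:
  3861 − 3349 = 512 bp
  8873 − 3861 = 5012 bp
  9727 − 8873 = 854 bp
  wrap: 10658 − 9727 + 3349 = 4280 bp
Sorted largest to smallest: 5012, 4280, 854, 512 bp.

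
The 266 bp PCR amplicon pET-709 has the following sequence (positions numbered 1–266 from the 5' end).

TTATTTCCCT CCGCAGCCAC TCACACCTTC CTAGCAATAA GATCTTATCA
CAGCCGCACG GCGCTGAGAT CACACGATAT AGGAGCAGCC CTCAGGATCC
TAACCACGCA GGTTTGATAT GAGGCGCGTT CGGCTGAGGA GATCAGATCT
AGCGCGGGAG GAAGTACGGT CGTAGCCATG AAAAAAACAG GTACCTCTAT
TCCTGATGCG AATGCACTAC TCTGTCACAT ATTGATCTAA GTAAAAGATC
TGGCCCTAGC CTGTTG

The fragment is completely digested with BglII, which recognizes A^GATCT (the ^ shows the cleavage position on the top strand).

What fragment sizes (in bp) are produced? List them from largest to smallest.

105, 101, 40, 20 bp

BglII sites (AGATCT) start at positions 40, 145, 246.
BglII cuts after the first base of each site, so after positions 40, 145, 246.
Linear molecule, 3 cuts → 4 fragments:
  1–40 → 40 bp
  41–145 → 105 bp
  146–246 → 101 bp
  247–266 → 20 bp
Sorted largest to smallest: 105, 101, 40, 20 bp.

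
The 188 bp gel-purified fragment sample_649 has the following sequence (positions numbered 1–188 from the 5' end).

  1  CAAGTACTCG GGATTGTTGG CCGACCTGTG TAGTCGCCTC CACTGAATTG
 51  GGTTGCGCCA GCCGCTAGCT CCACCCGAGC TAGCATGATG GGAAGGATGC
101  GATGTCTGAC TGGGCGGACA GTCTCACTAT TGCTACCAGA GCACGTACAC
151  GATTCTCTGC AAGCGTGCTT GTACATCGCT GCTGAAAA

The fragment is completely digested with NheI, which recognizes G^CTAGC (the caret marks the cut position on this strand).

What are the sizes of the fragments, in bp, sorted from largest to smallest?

109, 64, 15 bp

NheI sites (GCTAGC) start at positions 64, 79.
NheI cuts after the first base of each site, so after positions 64, 79.
Linear molecule, 2 cuts → 3 fragments:
  1–64 → 64 bp
  65–79 → 15 bp
  80–188 → 109 bp
Sorted largest to smallest: 109, 64, 15 bp.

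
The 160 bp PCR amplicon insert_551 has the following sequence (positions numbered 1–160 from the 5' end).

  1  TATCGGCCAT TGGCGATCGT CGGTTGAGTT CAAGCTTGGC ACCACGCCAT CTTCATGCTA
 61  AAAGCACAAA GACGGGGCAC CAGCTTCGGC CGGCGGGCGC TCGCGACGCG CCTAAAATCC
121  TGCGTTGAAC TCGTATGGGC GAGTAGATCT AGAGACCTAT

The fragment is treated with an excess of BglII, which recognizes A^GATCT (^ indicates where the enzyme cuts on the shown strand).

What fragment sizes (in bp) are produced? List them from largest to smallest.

145, 15 bp

The BglII site (AGATCT) starts at position 145.
BglII cuts after the first base of each site, so after position 145.
Linear molecule, 1 cut → 2 fragments:
  1–145 → 145 bp
  146–160 → 15 bp
Sorted largest to smallest: 145, 15 bp.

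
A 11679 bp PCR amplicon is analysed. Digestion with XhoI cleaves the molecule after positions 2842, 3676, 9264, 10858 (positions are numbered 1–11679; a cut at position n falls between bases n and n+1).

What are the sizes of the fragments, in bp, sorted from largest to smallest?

Linear molecule, 4 cuts → 5 fragments:
  2842 − 0 = 2842 bp
  3676 − 2842 = 834 bp
  9264 − 3676 = 5588 bp
  10858 − 9264 = 1594 bp
  11679 − 10858 = 821 bp
Sorted largest to smallest: 5588, 2842, 1594, 834, 821 bp.

5588, 2842, 1594, 834, 821 bp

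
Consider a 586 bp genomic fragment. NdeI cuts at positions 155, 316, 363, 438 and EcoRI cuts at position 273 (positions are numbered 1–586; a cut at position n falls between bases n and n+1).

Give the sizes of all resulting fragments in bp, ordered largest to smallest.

Combined cut positions (sorted): 155, 273, 316, 363, 438.
Linear molecule, 5 cuts → 6 fragments:
  155 − 0 = 155 bp
  273 − 155 = 118 bp
  316 − 273 = 43 bp
  363 − 316 = 47 bp
  438 − 363 = 75 bp
  586 − 438 = 148 bp
Sorted largest to smallest: 155, 148, 118, 75, 47, 43 bp.

155, 148, 118, 75, 47, 43 bp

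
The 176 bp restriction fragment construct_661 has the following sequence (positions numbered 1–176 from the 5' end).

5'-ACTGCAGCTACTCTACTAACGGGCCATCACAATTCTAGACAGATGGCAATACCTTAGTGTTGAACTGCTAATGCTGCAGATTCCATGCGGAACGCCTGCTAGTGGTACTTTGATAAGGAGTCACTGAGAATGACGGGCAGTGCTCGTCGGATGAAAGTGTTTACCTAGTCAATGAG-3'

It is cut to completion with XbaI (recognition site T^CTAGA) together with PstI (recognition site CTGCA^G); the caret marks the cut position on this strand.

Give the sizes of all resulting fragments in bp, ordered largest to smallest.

The XbaI site (TCTAGA) starts at position 34.
XbaI cuts after the first base of each site, so after position 34.
PstI sites (CTGCAG) start at positions 2, 74.
PstI cuts after base 5 of each site (before the last base), so after positions 6, 78.
Combined cut positions: 6, 34, 78.
Linear molecule, 3 cuts → 4 fragments:
  1–6 → 6 bp
  7–34 → 28 bp
  35–78 → 44 bp
  79–176 → 98 bp
Sorted largest to smallest: 98, 44, 28, 6 bp.

98, 44, 28, 6 bp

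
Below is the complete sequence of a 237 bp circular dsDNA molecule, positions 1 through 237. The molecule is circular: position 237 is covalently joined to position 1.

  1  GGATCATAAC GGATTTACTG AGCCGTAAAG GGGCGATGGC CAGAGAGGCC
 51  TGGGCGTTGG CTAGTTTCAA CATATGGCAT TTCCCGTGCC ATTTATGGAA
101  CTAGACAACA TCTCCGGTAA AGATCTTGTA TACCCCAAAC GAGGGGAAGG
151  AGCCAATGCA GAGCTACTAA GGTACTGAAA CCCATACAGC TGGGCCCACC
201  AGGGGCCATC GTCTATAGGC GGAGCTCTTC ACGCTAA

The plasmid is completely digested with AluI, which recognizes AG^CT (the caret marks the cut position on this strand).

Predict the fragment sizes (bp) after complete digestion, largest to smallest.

AluI sites (AGCT) start at positions 162, 188, 223.
AluI cuts after base 2 of each site, so after positions 163, 189, 224.
Circular molecule, 3 cuts → 3 fragments:
  164–189 → 26 bp
  190–224 → 35 bp
  225–237 then 1–163 → 13 + 163 = 176 bp
Sorted largest to smallest: 176, 35, 26 bp.

176, 35, 26 bp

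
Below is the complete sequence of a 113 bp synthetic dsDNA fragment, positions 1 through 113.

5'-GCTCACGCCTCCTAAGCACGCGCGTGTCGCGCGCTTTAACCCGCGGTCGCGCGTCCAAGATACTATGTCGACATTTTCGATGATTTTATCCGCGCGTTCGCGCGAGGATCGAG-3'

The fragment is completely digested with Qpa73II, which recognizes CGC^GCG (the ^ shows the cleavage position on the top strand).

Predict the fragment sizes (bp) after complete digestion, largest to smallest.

Qpa73II sites (CGCGCG) start at positions 19, 28, 48, 91, 99.
Qpa73II cuts after base 3 of each site, so after positions 21, 30, 50, 93, 101.
Linear molecule, 5 cuts → 6 fragments:
  1–21 → 21 bp
  22–30 → 9 bp
  31–50 → 20 bp
  51–93 → 43 bp
  94–101 → 8 bp
  102–113 → 12 bp
Sorted largest to smallest: 43, 21, 20, 12, 9, 8 bp.

43, 21, 20, 12, 9, 8 bp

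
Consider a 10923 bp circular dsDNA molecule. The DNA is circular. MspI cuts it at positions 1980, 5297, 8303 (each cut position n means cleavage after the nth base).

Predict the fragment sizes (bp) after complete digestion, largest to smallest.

Circular molecule, 3 cuts → 3 fragments:
  5297 − 1980 = 3317 bp
  8303 − 5297 = 3006 bp
  wrap: 10923 − 8303 + 1980 = 4600 bp
Sorted largest to smallest: 4600, 3317, 3006 bp.

4600, 3317, 3006 bp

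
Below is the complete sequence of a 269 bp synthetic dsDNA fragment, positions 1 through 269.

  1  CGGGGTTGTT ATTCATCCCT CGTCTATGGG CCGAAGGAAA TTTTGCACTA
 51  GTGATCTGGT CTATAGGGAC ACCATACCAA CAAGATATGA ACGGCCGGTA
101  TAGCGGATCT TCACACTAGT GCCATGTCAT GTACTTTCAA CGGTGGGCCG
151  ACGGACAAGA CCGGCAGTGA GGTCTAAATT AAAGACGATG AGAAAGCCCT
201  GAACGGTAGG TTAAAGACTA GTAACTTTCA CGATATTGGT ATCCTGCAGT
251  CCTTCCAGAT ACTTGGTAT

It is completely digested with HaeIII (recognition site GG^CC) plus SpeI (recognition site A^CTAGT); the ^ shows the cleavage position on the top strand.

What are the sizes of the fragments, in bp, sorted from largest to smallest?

70, 52, 47, 32, 30, 21, 17 bp

HaeIII sites (GGCC) start at positions 29, 93, 146.
HaeIII cuts after base 2 of each site, so after positions 30, 94, 147.
SpeI sites (ACTAGT) start at positions 47, 115, 217.
SpeI cuts after the first base of each site, so after positions 47, 115, 217.
Combined cut positions: 30, 47, 94, 115, 147, 217.
Linear molecule, 6 cuts → 7 fragments:
  1–30 → 30 bp
  31–47 → 17 bp
  48–94 → 47 bp
  95–115 → 21 bp
  116–147 → 32 bp
  148–217 → 70 bp
  218–269 → 52 bp
Sorted largest to smallest: 70, 52, 47, 32, 30, 21, 17 bp.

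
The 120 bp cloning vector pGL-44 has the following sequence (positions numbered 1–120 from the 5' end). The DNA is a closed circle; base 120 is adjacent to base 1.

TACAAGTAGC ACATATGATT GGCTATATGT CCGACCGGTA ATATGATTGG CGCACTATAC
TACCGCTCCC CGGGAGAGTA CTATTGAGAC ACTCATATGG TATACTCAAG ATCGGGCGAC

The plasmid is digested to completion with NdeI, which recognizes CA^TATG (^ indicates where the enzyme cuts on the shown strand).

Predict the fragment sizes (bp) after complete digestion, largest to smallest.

NdeI sites (CATATG) start at positions 12, 94.
NdeI cuts after base 2 of each site, so after positions 13, 95.
Circular molecule, 2 cuts → 2 fragments:
  14–95 → 82 bp
  96–120 then 1–13 → 25 + 13 = 38 bp
Sorted largest to smallest: 82, 38 bp.

82, 38 bp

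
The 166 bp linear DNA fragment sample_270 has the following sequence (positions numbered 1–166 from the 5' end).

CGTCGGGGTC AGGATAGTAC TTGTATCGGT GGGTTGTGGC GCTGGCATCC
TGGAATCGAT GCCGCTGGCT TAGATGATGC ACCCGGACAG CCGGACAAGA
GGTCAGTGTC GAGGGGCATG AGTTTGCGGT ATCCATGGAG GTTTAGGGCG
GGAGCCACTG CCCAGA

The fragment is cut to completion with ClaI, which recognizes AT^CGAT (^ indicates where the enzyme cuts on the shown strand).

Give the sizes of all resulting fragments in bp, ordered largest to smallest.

110, 56 bp

The ClaI site (ATCGAT) starts at position 55.
ClaI cuts after base 2 of each site, so after position 56.
Linear molecule, 1 cut → 2 fragments:
  1–56 → 56 bp
  57–166 → 110 bp
Sorted largest to smallest: 110, 56 bp.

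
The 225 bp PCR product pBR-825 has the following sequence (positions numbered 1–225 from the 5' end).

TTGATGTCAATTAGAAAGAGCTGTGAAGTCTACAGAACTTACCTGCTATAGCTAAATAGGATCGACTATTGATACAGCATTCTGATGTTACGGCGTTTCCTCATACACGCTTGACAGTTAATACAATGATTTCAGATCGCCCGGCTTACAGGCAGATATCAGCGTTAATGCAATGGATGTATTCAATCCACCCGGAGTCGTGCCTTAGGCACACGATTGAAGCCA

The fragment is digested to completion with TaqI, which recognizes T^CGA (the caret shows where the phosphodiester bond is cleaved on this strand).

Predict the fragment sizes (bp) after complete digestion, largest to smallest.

The TaqI site (TCGA) starts at position 62.
TaqI cuts after the first base of each site, so after position 62.
Linear molecule, 1 cut → 2 fragments:
  1–62 → 62 bp
  63–225 → 163 bp
Sorted largest to smallest: 163, 62 bp.

163, 62 bp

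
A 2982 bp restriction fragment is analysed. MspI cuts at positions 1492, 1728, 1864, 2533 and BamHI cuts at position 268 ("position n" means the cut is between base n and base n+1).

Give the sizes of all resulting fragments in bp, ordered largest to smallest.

Combined cut positions (sorted): 268, 1492, 1728, 1864, 2533.
Linear molecule, 5 cuts → 6 fragments:
  268 − 0 = 268 bp
  1492 − 268 = 1224 bp
  1728 − 1492 = 236 bp
  1864 − 1728 = 136 bp
  2533 − 1864 = 669 bp
  2982 − 2533 = 449 bp
Sorted largest to smallest: 1224, 669, 449, 268, 236, 136 bp.

1224, 669, 449, 268, 236, 136 bp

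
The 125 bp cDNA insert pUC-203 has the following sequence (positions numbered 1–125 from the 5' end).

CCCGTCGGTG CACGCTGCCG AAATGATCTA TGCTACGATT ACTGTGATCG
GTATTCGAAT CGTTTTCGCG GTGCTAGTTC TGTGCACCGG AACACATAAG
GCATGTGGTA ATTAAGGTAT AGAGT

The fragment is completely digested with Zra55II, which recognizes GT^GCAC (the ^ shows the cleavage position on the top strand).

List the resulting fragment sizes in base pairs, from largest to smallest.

74, 42, 9 bp

Zra55II sites (GTGCAC) start at positions 8, 82.
Zra55II cuts after base 2 of each site, so after positions 9, 83.
Linear molecule, 2 cuts → 3 fragments:
  1–9 → 9 bp
  10–83 → 74 bp
  84–125 → 42 bp
Sorted largest to smallest: 74, 42, 9 bp.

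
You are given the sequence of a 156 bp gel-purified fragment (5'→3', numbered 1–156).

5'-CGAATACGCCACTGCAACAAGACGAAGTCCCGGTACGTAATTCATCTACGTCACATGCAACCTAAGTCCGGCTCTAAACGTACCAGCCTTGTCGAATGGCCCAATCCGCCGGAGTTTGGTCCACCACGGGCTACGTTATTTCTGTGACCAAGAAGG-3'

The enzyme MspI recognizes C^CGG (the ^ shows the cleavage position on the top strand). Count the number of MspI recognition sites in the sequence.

3

CCGG occurs starting at positions 30, 68, 109.
MspI cuts at 3 sites.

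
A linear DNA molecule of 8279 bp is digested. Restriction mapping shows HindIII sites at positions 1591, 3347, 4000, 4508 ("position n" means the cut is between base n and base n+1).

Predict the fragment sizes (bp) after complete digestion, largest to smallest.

3771, 1756, 1591, 653, 508 bp

Linear molecule, 4 cuts → 5 fragments:
  1591 − 0 = 1591 bp
  3347 − 1591 = 1756 bp
  4000 − 3347 = 653 bp
  4508 − 4000 = 508 bp
  8279 − 4508 = 3771 bp
Sorted largest to smallest: 3771, 1756, 1591, 653, 508 bp.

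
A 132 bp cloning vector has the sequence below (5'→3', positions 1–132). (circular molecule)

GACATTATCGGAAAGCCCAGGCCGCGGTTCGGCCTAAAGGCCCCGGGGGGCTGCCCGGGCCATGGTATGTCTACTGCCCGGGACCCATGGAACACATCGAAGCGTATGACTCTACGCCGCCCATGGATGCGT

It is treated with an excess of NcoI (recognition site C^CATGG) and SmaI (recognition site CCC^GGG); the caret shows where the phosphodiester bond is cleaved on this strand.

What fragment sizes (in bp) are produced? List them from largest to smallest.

NcoI sites (CCATGG) start at positions 60, 85, 121.
NcoI cuts after the first base of each site, so after positions 60, 85, 121.
SmaI sites (CCCGGG) start at positions 42, 54, 77.
SmaI cuts after base 3 of each site, so after positions 44, 56, 79.
Combined cut positions: 44, 56, 60, 79, 85, 121.
Circular molecule, 6 cuts → 6 fragments:
  45–56 → 12 bp
  57–60 → 4 bp
  61–79 → 19 bp
  80–85 → 6 bp
  86–121 → 36 bp
  122–132 then 1–44 → 11 + 44 = 55 bp
Sorted largest to smallest: 55, 36, 19, 12, 6, 4 bp.

55, 36, 19, 12, 6, 4 bp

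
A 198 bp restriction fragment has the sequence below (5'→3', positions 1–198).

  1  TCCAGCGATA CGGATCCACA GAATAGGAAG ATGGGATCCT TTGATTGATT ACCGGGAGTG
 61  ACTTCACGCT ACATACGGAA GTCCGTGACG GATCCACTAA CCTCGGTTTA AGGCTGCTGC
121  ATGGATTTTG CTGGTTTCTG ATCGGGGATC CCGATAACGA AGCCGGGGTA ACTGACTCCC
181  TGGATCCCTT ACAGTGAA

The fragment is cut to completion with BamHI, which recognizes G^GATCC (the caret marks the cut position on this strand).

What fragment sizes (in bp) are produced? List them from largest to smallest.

BamHI sites (GGATCC) start at positions 12, 34, 90, 146, 182.
BamHI cuts after the first base of each site, so after positions 12, 34, 90, 146, 182.
Linear molecule, 5 cuts → 6 fragments:
  1–12 → 12 bp
  13–34 → 22 bp
  35–90 → 56 bp
  91–146 → 56 bp
  147–182 → 36 bp
  183–198 → 16 bp
Sorted largest to smallest: 56, 56, 36, 22, 16, 12 bp.

56, 56, 36, 22, 16, 12 bp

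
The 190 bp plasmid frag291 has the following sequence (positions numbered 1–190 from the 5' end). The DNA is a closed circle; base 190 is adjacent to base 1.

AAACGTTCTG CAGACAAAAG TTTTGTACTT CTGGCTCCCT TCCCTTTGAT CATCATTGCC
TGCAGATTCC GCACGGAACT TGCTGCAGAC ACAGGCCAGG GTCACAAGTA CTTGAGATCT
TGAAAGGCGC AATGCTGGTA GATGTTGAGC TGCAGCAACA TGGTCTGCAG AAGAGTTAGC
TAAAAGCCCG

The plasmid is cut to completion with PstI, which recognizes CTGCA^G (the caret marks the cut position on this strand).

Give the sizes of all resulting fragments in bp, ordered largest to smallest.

PstI sites (CTGCAG) start at positions 8, 60, 83, 150, 165.
PstI cuts after base 5 of each site (before the last base), so after positions 12, 64, 87, 154, 169.
Circular molecule, 5 cuts → 5 fragments:
  13–64 → 52 bp
  65–87 → 23 bp
  88–154 → 67 bp
  155–169 → 15 bp
  170–190 then 1–12 → 21 + 12 = 33 bp
Sorted largest to smallest: 67, 52, 33, 23, 15 bp.

67, 52, 33, 23, 15 bp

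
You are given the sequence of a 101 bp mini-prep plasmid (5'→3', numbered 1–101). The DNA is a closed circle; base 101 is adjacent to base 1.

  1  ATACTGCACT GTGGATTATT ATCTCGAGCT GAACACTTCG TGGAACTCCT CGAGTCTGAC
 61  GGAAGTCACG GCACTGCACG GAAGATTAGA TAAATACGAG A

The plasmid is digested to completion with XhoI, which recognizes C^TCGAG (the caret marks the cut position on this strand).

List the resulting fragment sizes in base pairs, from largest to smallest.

XhoI sites (CTCGAG) start at positions 23, 49.
XhoI cuts after the first base of each site, so after positions 23, 49.
Circular molecule, 2 cuts → 2 fragments:
  24–49 → 26 bp
  50–101 then 1–23 → 52 + 23 = 75 bp
Sorted largest to smallest: 75, 26 bp.

75, 26 bp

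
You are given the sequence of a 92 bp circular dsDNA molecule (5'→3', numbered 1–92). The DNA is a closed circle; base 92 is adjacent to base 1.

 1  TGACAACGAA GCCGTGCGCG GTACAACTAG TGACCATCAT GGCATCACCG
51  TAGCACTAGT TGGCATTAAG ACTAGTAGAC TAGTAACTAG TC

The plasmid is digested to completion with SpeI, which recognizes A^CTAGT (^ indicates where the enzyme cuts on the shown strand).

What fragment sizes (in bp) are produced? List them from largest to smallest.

32, 29, 16, 8, 7 bp

SpeI sites (ACTAGT) start at positions 26, 55, 71, 79, 86.
SpeI cuts after the first base of each site, so after positions 26, 55, 71, 79, 86.
Circular molecule, 5 cuts → 5 fragments:
  27–55 → 29 bp
  56–71 → 16 bp
  72–79 → 8 bp
  80–86 → 7 bp
  87–92 then 1–26 → 6 + 26 = 32 bp
Sorted largest to smallest: 32, 29, 16, 8, 7 bp.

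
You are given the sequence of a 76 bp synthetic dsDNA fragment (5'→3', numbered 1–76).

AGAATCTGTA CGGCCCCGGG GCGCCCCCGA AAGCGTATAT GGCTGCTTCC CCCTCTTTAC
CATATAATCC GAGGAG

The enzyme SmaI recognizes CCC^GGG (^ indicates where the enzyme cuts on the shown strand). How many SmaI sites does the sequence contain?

1

CCCGGG occurs starting at position 15.
SmaI cuts at 1 site.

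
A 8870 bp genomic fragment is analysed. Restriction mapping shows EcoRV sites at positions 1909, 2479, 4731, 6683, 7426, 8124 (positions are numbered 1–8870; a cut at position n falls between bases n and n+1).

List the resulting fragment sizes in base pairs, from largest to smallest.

2252, 1952, 1909, 746, 743, 698, 570 bp

Linear molecule, 6 cuts → 7 fragments:
  1909 − 0 = 1909 bp
  2479 − 1909 = 570 bp
  4731 − 2479 = 2252 bp
  6683 − 4731 = 1952 bp
  7426 − 6683 = 743 bp
  8124 − 7426 = 698 bp
  8870 − 8124 = 746 bp
Sorted largest to smallest: 2252, 1952, 1909, 746, 743, 698, 570 bp.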